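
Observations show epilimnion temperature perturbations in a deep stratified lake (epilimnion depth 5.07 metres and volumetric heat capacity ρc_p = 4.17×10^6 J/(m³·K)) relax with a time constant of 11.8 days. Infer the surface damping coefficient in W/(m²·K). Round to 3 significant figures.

20.7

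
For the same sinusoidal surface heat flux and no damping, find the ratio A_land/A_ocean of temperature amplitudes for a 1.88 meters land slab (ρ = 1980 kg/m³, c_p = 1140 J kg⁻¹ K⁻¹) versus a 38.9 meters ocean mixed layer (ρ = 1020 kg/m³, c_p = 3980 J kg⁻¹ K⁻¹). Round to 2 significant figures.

37

C_ocean = 1020 × 3980 × 38.9 = 1.58×10^8 J/(m²·K).
C_land = 1980 × 1140 × 1.88 = 4.24×10^6 J/(m²·K).
Undamped amplitude ∝ 1/C, so A_land/A_ocean = C_ocean/C_land = 37.2.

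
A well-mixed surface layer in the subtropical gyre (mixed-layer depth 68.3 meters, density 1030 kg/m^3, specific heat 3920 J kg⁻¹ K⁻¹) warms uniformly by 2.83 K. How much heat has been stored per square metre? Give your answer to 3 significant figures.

Areal heat capacity C = ρ c_p D = 1030 × 3920 × 68.3 = 2.76×10^8 J/(m^2 K).
ΔQ = C ΔT = 2.76×10^8 × 2.83 = 7.80×10^8 J/m².

7.80×10^8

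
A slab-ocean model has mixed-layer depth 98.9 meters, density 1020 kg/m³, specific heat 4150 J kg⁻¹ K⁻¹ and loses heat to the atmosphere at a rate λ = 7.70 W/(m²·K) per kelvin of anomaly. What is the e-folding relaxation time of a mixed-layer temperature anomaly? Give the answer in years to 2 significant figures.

1.7 years

Areal heat capacity C = ρ c_p D = 1020 × 4150 × 98.9 = 4.19×10^8 J m⁻² K⁻¹.
Relaxation time τ = C / λ = 4.19×10^8 / 7.70 = 5.44×10^7 s.
In years: 5.44×10^7 s / (3.156×10^7 s/year) = 1.72 years.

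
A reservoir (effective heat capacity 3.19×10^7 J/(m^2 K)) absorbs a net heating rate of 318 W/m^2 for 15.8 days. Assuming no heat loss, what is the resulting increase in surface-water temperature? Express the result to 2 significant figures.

Areal heat capacity C = 3.19×10^7 J/(m^2 K) (given).
Net heat input Q = F Δt = 318 × (15.8 days × 86400 s/day) = 4.34×10^8 J/m².
ΔT = Q / C = 4.34×10^8 / 3.19×10^7 = 13.6 K.

14 K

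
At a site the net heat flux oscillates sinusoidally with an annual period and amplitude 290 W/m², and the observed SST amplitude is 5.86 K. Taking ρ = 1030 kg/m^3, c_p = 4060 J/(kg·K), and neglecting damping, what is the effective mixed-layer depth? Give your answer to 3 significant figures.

59.4 m

ω = 2π / 3.15×10^7 s = 1.99×10^-7 s⁻¹.
Required C = F₀ / (A ω) = 290 / (5.86 × 1.99×10^-7) = 2.48×10^8 J/(m²·K).
D = C / (ρ c_p) = 2.48×10^8 / (1030 × 4060) = 59.4 m.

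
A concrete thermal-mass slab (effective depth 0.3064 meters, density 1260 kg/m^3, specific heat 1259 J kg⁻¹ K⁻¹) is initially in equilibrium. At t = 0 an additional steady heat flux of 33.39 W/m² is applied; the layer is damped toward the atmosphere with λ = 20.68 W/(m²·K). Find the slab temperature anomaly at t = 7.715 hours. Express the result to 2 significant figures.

1.1 K

Areal heat capacity C = ρ c_p D = 1260 × 1259 × 0.3064 = 4.86×10^5 J/(m²·K).
τ = C / λ = 4.86×10^5 / 20.68 = 23500 s.
Equilibrium anomaly ΔT_eq = F / λ = 33.39 / 20.68 = 1.61 K.
t = 7.715 hours = 27800 s, so t/τ = 1.18.
ΔT(t) = ΔT_eq (1 − e^(−t/τ)) = 1.61 × (1 − e^−1.18) = 1.12 K.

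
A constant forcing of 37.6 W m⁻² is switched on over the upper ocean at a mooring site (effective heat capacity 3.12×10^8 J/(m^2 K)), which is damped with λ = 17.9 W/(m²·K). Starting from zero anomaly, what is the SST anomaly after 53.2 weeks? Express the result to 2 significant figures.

Areal heat capacity C = 3.12×10^8 J/(m^2 K) (given).
τ = C / λ = 3.12×10^8 / 17.9 = 1.74×10^7 s.
Equilibrium anomaly ΔT_eq = F / λ = 37.6 / 17.9 = 2.10 K.
t = 53.2 weeks = 3.22×10^7 s, so t/τ = 1.85.
ΔT(t) = ΔT_eq (1 − e^(−t/τ)) = 2.10 × (1 − e^−1.85) = 1.77 K.

1.8 K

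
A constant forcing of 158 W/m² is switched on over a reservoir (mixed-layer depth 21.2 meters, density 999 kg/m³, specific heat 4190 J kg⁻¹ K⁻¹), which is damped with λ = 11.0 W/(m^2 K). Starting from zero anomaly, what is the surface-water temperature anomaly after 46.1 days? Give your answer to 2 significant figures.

5.6 K

Areal heat capacity C = ρ c_p D = 999 × 4190 × 21.2 = 8.87×10^7 J m⁻² K⁻¹.
τ = C / λ = 8.87×10^7 / 11.0 = 8.07×10^6 s.
Equilibrium anomaly ΔT_eq = F / λ = 158 / 11.0 = 14.4 K.
t = 46.1 days = 3.98×10^6 s, so t/τ = 0.494.
ΔT(t) = ΔT_eq (1 − e^(−t/τ)) = 14.4 × (1 − e^−0.494) = 5.60 K.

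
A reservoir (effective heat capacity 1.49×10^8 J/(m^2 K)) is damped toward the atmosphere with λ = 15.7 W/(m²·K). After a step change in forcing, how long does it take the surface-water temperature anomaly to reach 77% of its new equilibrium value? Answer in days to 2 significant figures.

Areal heat capacity C = 1.49×10^8 J/(m^2 K) (given).
τ = C / λ = 1.49×10^8 / 15.7 = 9.49×10^6 s.
Fraction reached: 1 − e^(−t/τ) = 0.77 ⇒ t = −τ ln(1 − 0.77) = τ × 1.47.
t = 1.39×10^7 s = 161 days.

160 days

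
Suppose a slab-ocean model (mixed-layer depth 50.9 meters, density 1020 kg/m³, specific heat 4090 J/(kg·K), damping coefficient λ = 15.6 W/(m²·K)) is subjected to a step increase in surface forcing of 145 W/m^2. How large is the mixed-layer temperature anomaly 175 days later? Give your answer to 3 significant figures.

Areal heat capacity C = ρ c_p D = 1020 × 4090 × 50.9 = 2.12×10^8 J m⁻² K⁻¹.
τ = C / λ = 2.12×10^8 / 15.6 = 1.36×10^7 s.
Equilibrium anomaly ΔT_eq = F / λ = 145 / 15.6 = 9.29 K.
t = 175 days = 1.51×10^7 s, so t/τ = 1.11.
ΔT(t) = ΔT_eq (1 − e^(−t/τ)) = 9.29 × (1 − e^−1.11) = 6.23 K.

6.23 K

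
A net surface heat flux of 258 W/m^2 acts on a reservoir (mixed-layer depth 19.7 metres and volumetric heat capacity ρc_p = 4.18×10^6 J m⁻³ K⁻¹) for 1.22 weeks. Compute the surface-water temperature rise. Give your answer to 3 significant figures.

Areal heat capacity C = ρc_p × D = 4.18×10^6 × 19.7 = 8.23×10^7 J m⁻² K⁻¹.
Net heat input Q = F Δt = 258 × (1.22 weeks × 6.048×10^5 s/week) = 1.90×10^8 J/m².
ΔT = Q / C = 1.90×10^8 / 8.23×10^7 = 2.31 K.

2.31 K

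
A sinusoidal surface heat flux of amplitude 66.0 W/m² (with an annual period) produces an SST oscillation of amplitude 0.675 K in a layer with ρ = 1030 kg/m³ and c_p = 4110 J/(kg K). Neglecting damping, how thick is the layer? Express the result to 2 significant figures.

ω = 2π / 3.15×10^7 s = 1.99×10^-7 s⁻¹.
Required C = F₀ / (A ω) = 66.0 / (0.675 × 1.99×10^-7) = 4.91×10^8 J/(m²·K).
D = C / (ρ c_p) = 4.91×10^8 / (1030 × 4110) = 116 m.

120 m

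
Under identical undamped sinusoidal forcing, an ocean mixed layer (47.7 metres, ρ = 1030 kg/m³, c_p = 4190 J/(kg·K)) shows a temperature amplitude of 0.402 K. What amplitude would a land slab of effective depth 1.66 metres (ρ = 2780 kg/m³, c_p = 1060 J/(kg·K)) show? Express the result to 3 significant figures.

16.9 K

C_ocean = 2.06×10^8 J/(m²·K); C_land = 4.89×10^6 J/(m²·K).
A ∝ 1/C ⇒ A_land = A_ocean × C_ocean/C_land = 0.402 × 42.1 = 16.9 K.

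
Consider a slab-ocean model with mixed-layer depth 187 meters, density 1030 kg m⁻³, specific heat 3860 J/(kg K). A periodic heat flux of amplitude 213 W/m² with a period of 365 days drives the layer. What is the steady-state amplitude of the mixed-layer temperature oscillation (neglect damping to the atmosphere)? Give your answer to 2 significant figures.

1.4 K

Areal heat capacity C = ρ c_p D = 1030 × 3860 × 187 = 7.43×10^8 J m⁻² K⁻¹.
Angular frequency ω = 2π / T = 2π / 3.15×10^7 s = 1.99×10^-7 s⁻¹.
Cω = 7.43×10^8 × 1.99×10^-7 = 148 W/(m²·K).
Amplitude A = F₀ / (Cω) = 213 / 148 = 1.44 K.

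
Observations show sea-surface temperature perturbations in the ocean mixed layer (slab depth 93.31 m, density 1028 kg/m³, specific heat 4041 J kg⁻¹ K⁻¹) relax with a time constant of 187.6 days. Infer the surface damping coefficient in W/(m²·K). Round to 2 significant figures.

Areal heat capacity C = ρ c_p D = 1028 × 4041 × 93.31 = 3.88×10^8 J/(m^2 K).
τ = 187.6 days = 1.62×10^7 s.
λ = C / τ = 3.88×10^8 / 1.62×10^7 = 23.9 W/(m²·K).

24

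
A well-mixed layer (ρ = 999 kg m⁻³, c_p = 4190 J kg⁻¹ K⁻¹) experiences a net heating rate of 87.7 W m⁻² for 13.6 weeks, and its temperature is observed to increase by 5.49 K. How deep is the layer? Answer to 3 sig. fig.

31.4 m

Heat input Q = F Δt = 87.7 × 8.23×10^6 s = 7.21×10^8 J/m².
Required areal heat capacity C = Q / ΔT = 1.31×10^8 J/(m²·K).
Depth D = C / (ρ c_p) = 1.31×10^8 / (999 × 4190) = 31.4 m.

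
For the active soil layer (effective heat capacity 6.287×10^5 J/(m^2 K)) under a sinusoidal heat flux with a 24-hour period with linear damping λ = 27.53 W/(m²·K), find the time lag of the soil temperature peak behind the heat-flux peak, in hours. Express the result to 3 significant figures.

3.93 hours

Areal heat capacity C = 6.287×10^5 J/(m^2 K) (given).
ω = 2π / 86400 s = 7.27×10^-5 s⁻¹.
Phase lag φ = arctan(Cω/λ) = arctan(45.7/27.53) = 1.03 rad.
Time lag = φ / ω = 1.03 / 7.27×10^-5 = 14100 s = 3.93 hours.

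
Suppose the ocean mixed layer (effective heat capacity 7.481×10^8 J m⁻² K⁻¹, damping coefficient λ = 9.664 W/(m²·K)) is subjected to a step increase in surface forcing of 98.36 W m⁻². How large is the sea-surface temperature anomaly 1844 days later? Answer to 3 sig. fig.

Areal heat capacity C = 7.481×10^8 J m⁻² K⁻¹ (given).
τ = C / λ = 7.48×10^8 / 9.664 = 7.74×10^7 s.
Equilibrium anomaly ΔT_eq = F / λ = 98.36 / 9.664 = 10.2 K.
t = 1844 days = 1.59×10^8 s, so t/τ = 2.06.
ΔT(t) = ΔT_eq (1 − e^(−t/τ)) = 10.2 × (1 − e^−2.06) = 8.88 K.

8.88 K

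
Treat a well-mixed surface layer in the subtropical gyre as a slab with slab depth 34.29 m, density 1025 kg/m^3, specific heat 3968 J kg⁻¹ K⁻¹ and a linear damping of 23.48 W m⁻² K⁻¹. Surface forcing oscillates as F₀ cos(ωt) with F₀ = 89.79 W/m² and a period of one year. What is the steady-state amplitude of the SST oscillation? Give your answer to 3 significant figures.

Areal heat capacity C = ρ c_p D = 1025 × 3968 × 34.29 = 1.39×10^8 J/(m²·K).
Angular frequency ω = 2π / T = 2π / 3.15×10^7 s = 1.99×10^-7 s⁻¹.
√((Cω)² + λ²) = √((27.8)² + 23.48²) = 36.4 W/(m²·K).
Amplitude A = F₀ / √((Cω)²+λ²) = 89.79 / 36.4 = 2.47 K.

2.47 K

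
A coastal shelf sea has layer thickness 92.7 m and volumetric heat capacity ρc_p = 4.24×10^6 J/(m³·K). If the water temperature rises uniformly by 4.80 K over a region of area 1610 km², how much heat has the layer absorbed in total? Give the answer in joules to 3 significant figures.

3.04×10^18 J

Areal heat capacity C = ρc_p × D = 4.24×10^6 × 92.7 = 3.93×10^8 J m⁻² K⁻¹.
Heat per unit area: q = C ΔT = 3.93×10^8 × 4.80 = 1.89×10^9 J/m².
Total heat: Q = q × A = 1.89×10^9 × (1610 × 10⁶ m²) = 3.04×10^18 J.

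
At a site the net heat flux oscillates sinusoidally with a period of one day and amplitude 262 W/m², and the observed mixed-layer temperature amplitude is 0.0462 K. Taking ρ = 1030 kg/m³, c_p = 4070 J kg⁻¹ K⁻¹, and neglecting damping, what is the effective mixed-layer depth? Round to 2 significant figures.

ω = 2π / 86400 s = 7.27×10^-5 s⁻¹.
Required C = F₀ / (A ω) = 262 / (0.0462 × 7.27×10^-5) = 7.80×10^7 J/(m²·K).
D = C / (ρ c_p) = 7.80×10^7 / (1030 × 4070) = 18.6 m.

19 m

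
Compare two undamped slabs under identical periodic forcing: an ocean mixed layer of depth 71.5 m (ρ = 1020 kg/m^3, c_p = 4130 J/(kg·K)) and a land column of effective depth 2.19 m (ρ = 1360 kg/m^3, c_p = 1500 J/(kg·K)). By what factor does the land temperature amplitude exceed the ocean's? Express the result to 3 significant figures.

67.4

C_ocean = 1020 × 4130 × 71.5 = 3.01×10^8 J/(m²·K).
C_land = 1360 × 1500 × 2.19 = 4.47×10^6 J/(m²·K).
Undamped amplitude ∝ 1/C, so A_land/A_ocean = C_ocean/C_land = 67.4.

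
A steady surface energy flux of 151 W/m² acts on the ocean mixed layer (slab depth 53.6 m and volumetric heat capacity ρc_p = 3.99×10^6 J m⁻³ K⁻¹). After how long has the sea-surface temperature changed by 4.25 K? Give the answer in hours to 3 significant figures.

1670 hours

Areal heat capacity C = ρc_p × D = 3.99×10^6 × 53.6 = 2.14×10^8 J m⁻² K⁻¹.
Time required: Δt = C ΔT / F = 2.14×10^8 × 4.25 / 151 = 6.02×10^6 s.
In hours: 6.02×10^6 s / (3600 s/hour) = 1670 hours.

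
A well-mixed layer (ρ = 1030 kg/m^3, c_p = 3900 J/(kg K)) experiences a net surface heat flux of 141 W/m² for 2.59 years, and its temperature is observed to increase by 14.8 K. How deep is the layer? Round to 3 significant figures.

194 m

Heat input Q = F Δt = 141 × 8.17×10^7 s = 1.15×10^10 J/m².
Required areal heat capacity C = Q / ΔT = 7.79×10^8 J/(m²·K).
Depth D = C / (ρ c_p) = 7.79×10^8 / (1030 × 3900) = 194 m.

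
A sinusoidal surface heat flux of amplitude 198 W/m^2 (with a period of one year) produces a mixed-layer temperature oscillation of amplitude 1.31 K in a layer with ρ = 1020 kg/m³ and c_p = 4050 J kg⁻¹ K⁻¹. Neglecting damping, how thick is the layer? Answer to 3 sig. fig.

184 m

ω = 2π / 3.15×10^7 s = 1.99×10^-7 s⁻¹.
Required C = F₀ / (A ω) = 198 / (1.31 × 1.99×10^-7) = 7.59×10^8 J/(m²·K).
D = C / (ρ c_p) = 7.59×10^8 / (1020 × 4050) = 184 m.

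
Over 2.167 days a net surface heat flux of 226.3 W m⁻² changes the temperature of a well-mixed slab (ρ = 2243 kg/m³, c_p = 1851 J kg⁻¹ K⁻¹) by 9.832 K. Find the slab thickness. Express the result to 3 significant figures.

1.04 m

Heat input Q = F Δt = 226.3 × 1.87×10^5 s = 4.24×10^7 J/m².
Required areal heat capacity C = Q / ΔT = 4.31×10^6 J/(m²·K).
Depth D = C / (ρ c_p) = 4.31×10^6 / (2243 × 1851) = 1.04 m.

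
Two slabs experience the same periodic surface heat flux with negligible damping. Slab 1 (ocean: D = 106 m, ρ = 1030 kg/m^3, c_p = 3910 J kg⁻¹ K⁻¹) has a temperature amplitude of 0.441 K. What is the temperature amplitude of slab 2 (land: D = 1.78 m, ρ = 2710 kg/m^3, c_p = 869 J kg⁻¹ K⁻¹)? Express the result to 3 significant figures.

44.9 K

C_ocean = 4.27×10^8 J/(m²·K); C_land = 4.19×10^6 J/(m²·K).
A ∝ 1/C ⇒ A_land = A_ocean × C_ocean/C_land = 0.441 × 102 = 44.9 K.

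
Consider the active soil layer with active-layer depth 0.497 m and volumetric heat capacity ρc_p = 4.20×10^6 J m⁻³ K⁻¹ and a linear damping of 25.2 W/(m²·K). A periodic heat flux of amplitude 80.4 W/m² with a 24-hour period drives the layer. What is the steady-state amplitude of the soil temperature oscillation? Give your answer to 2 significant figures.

Areal heat capacity C = ρc_p × D = 4.20×10^6 × 0.497 = 2.09×10^6 J m⁻² K⁻¹.
Angular frequency ω = 2π / T = 2π / 86400 s = 7.27×10^-5 s⁻¹.
√((Cω)² + λ²) = √((152)² + 25.2²) = 154 W/(m²·K).
Amplitude A = F₀ / √((Cω)²+λ²) = 80.4 / 154 = 0.522 K.

0.52 K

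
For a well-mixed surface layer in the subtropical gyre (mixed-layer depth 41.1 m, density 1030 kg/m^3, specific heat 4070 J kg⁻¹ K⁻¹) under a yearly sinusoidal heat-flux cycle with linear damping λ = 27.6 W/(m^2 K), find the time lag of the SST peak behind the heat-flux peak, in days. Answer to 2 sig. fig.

Areal heat capacity C = ρ c_p D = 1030 × 4070 × 41.1 = 1.72×10^8 J m⁻² K⁻¹.
ω = 2π / 3.15×10^7 s = 1.99×10^-7 s⁻¹.
Phase lag φ = arctan(Cω/λ) = arctan(34.3/27.6) = 0.894 rad.
Time lag = φ / ω = 0.894 / 1.99×10^-7 = 4.49×10^6 s = 51.9 days.

52 days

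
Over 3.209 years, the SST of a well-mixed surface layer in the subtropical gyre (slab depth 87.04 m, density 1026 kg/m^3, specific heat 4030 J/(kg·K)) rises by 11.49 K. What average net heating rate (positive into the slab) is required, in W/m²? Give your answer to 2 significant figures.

Areal heat capacity C = ρ c_p D = 1026 × 4030 × 87.04 = 3.60×10^8 J/(m²·K).
Required heat per unit area: Q = C ΔT = 3.60×10^8 × 11.49 = 4.14×10^9 J/m².
Flux F = Q / Δt = 4.14×10^9 / 1.01×10^8 s = 40.8 W/m².

41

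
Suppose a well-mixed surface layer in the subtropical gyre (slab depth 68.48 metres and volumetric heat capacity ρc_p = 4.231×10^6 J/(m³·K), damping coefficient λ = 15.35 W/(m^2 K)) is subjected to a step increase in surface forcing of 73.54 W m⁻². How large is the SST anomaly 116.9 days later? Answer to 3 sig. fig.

Areal heat capacity C = ρc_p × D = 4.231×10^6 × 68.48 = 2.90×10^8 J/(m²·K).
τ = C / λ = 2.90×10^8 / 15.35 = 1.89×10^7 s.
Equilibrium anomaly ΔT_eq = F / λ = 73.54 / 15.35 = 4.79 K.
t = 116.9 days = 1.01×10^7 s, so t/τ = 0.535.
ΔT(t) = ΔT_eq (1 − e^(−t/τ)) = 4.79 × (1 − e^−0.535) = 1.99 K.

1.99 K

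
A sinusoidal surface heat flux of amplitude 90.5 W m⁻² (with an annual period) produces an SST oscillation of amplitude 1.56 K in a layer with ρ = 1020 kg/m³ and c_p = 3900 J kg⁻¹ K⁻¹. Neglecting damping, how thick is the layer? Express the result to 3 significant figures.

ω = 2π / 3.15×10^7 s = 1.99×10^-7 s⁻¹.
Required C = F₀ / (A ω) = 90.5 / (1.56 × 1.99×10^-7) = 2.91×10^8 J/(m²·K).
D = C / (ρ c_p) = 2.91×10^8 / (1020 × 3900) = 73.2 m.

73.2 m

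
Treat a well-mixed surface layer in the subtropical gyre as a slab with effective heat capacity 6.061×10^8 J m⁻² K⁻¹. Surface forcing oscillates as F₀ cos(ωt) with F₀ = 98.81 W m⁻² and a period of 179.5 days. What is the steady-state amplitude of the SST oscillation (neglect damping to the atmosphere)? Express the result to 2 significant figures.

0.40 K

Areal heat capacity C = 6.061×10^8 J m⁻² K⁻¹ (given).
Angular frequency ω = 2π / T = 2π / 1.55×10^7 s = 4.05×10^-7 s⁻¹.
Cω = 6.06×10^8 × 4.05×10^-7 = 246 W/(m²·K).
Amplitude A = F₀ / (Cω) = 98.81 / 246 = 0.402 K.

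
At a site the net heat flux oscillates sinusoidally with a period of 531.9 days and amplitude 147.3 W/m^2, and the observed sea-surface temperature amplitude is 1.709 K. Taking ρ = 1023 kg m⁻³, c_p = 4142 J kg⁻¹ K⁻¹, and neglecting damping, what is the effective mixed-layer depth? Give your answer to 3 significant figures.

ω = 2π / 4.60×10^7 s = 1.37×10^-7 s⁻¹.
Required C = F₀ / (A ω) = 147.3 / (1.709 × 1.37×10^-7) = 6.30×10^8 J/(m²·K).
D = C / (ρ c_p) = 6.30×10^8 / (1023 × 4142) = 149 m.

149 m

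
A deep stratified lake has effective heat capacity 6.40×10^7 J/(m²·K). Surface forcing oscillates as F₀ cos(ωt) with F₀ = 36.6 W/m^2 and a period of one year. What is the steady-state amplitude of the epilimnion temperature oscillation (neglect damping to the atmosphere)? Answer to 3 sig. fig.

2.87 K

Areal heat capacity C = 6.40×10^7 J/(m²·K) (given).
Angular frequency ω = 2π / T = 2π / 3.15×10^7 s = 1.99×10^-7 s⁻¹.
Cω = 6.40×10^7 × 1.99×10^-7 = 12.8 W/(m²·K).
Amplitude A = F₀ / (Cω) = 36.6 / 12.8 = 2.87 K.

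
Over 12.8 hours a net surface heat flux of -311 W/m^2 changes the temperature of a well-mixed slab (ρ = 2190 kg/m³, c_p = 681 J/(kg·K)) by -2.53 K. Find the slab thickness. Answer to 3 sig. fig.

3.80 m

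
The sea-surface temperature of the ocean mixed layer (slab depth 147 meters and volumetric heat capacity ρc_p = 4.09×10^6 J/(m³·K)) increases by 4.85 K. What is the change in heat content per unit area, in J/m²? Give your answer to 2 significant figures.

Areal heat capacity C = ρc_p × D = 4.09×10^6 × 147 = 6.01×10^8 J m⁻² K⁻¹.
ΔQ = C ΔT = 6.01×10^8 × 4.85 = 2.92×10^9 J/m².

2.9×10^9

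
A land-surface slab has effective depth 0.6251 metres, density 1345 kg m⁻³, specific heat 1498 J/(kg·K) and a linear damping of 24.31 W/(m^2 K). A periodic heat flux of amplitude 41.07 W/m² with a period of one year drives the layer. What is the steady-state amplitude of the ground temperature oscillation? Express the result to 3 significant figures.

Areal heat capacity C = ρ c_p D = 1345 × 1498 × 0.6251 = 1.26×10^6 J/(m^2 K).
Angular frequency ω = 2π / T = 2π / 3.15×10^7 s = 1.99×10^-7 s⁻¹.
√((Cω)² + λ²) = √((0.251)² + 24.31²) = 24.3 W/(m²·K).
Amplitude A = F₀ / √((Cω)²+λ²) = 41.07 / 24.3 = 1.69 K.

1.69 K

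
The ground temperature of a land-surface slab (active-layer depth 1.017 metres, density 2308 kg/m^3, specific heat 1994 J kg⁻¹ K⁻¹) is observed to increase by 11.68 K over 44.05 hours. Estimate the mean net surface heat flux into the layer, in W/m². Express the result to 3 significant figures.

345

Areal heat capacity C = ρ c_p D = 2308 × 1994 × 1.017 = 4.68×10^6 J/(m^2 K).
Required heat per unit area: Q = C ΔT = 4.68×10^6 × 11.68 = 5.47×10^7 J/m².
Flux F = Q / Δt = 5.47×10^7 / 1.59×10^5 s = 345 W/m².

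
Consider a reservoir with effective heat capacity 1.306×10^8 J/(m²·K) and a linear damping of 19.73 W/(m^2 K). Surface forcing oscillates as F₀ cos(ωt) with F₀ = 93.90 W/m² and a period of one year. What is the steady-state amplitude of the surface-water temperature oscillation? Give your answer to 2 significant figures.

2.9 K

Areal heat capacity C = 1.306×10^8 J/(m²·K) (given).
Angular frequency ω = 2π / T = 2π / 3.15×10^7 s = 1.99×10^-7 s⁻¹.
√((Cω)² + λ²) = √((26.0)² + 19.73²) = 32.7 W/(m²·K).
Amplitude A = F₀ / √((Cω)²+λ²) = 93.90 / 32.7 = 2.88 K.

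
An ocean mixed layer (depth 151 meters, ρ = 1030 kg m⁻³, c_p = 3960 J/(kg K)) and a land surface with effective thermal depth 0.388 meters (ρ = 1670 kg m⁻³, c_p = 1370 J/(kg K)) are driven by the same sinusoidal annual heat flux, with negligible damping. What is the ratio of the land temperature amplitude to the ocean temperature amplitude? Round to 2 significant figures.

C_ocean = 1030 × 3960 × 151 = 6.16×10^8 J/(m²·K).
C_land = 1670 × 1370 × 0.388 = 8.88×10^5 J/(m²·K).
Undamped amplitude ∝ 1/C, so A_land/A_ocean = C_ocean/C_land = 694.

690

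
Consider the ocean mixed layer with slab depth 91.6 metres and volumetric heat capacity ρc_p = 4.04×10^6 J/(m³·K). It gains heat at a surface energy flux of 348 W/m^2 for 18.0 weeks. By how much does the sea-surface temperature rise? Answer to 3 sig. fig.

10.2 K

Areal heat capacity C = ρc_p × D = 4.04×10^6 × 91.6 = 3.70×10^8 J/(m^2 K).
Net heat input Q = F Δt = 348 × (18.0 weeks × 6.048×10^5 s/week) = 3.79×10^9 J/m².
ΔT = Q / C = 3.79×10^9 / 3.70×10^8 = 10.2 K.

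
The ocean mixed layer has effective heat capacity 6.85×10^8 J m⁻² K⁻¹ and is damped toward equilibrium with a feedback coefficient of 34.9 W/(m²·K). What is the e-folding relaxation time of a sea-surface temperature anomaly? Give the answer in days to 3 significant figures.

Areal heat capacity C = 6.85×10^8 J m⁻² K⁻¹ (given).
Relaxation time τ = C / λ = 6.85×10^8 / 34.9 = 1.96×10^7 s.
In days: 1.96×10^7 s / (86400 s/day) = 227 days.

227 days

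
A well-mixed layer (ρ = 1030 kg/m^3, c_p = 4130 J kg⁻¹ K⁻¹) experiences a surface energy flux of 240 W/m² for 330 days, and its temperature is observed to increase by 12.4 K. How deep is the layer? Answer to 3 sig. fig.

130 m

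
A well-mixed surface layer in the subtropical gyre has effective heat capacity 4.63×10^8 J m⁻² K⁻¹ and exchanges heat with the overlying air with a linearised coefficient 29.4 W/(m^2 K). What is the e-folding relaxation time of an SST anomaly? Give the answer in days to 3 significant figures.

182 days

Areal heat capacity C = 4.63×10^8 J m⁻² K⁻¹ (given).
Relaxation time τ = C / λ = 4.63×10^8 / 29.4 = 1.57×10^7 s.
In days: 1.57×10^7 s / (86400 s/day) = 182 days.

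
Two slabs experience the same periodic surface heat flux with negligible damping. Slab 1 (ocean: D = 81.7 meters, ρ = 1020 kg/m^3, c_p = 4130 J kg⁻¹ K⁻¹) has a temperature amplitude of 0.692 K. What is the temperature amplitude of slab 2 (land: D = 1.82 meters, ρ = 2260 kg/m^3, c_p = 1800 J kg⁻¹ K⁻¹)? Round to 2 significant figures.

32 K

C_ocean = 3.44×10^8 J/(m²·K); C_land = 7.40×10^6 J/(m²·K).
A ∝ 1/C ⇒ A_land = A_ocean × C_ocean/C_land = 0.692 × 46.5 = 32.2 K.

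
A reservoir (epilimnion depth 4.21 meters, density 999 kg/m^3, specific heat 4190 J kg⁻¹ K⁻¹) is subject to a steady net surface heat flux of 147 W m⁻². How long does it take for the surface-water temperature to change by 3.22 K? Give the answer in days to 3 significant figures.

Areal heat capacity C = ρ c_p D = 999 × 4190 × 4.21 = 1.76×10^7 J m⁻² K⁻¹.
Time required: Δt = C ΔT / F = 1.76×10^7 × 3.22 / 147 = 3.86×10^5 s.
In days: 3.86×10^5 s / (86400 s/day) = 4.47 days.

4.47 days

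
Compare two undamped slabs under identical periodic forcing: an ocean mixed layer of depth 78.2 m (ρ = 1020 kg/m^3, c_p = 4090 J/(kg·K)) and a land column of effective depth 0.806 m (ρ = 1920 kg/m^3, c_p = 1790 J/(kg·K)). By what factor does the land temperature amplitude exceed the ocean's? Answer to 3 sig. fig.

C_ocean = 1020 × 4090 × 78.2 = 3.26×10^8 J/(m²·K).
C_land = 1920 × 1790 × 0.806 = 2.77×10^6 J/(m²·K).
Undamped amplitude ∝ 1/C, so A_land/A_ocean = C_ocean/C_land = 118.

118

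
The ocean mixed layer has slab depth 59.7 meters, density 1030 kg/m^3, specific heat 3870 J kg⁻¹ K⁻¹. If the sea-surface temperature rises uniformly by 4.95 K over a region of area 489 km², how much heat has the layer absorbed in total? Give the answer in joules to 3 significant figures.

5.76×10^17 J

Areal heat capacity C = ρ c_p D = 1030 × 3870 × 59.7 = 2.38×10^8 J/(m²·K).
Heat per unit area: q = C ΔT = 2.38×10^8 × 4.95 = 1.18×10^9 J/m².
Total heat: Q = q × A = 1.18×10^9 × (489 × 10⁶ m²) = 5.76×10^17 J.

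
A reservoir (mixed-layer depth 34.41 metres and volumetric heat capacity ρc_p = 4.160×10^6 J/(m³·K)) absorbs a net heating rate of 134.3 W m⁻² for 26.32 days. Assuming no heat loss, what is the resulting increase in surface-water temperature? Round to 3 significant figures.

2.13 K

Areal heat capacity C = ρc_p × D = 4.160×10^6 × 34.41 = 1.43×10^8 J/(m^2 K).
Net heat input Q = F Δt = 134.3 × (26.32 days × 86400 s/day) = 3.05×10^8 J/m².
ΔT = Q / C = 3.05×10^8 / 1.43×10^8 = 2.13 K.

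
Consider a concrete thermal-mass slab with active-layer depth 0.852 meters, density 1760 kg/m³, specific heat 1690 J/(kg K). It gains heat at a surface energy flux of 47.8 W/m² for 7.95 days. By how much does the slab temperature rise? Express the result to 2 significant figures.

Areal heat capacity C = ρ c_p D = 1760 × 1690 × 0.852 = 2.53×10^6 J m⁻² K⁻¹.
Net heat input Q = F Δt = 47.8 × (7.95 days × 86400 s/day) = 3.28×10^7 J/m².
ΔT = Q / C = 3.28×10^7 / 2.53×10^6 = 13.0 K.

13 K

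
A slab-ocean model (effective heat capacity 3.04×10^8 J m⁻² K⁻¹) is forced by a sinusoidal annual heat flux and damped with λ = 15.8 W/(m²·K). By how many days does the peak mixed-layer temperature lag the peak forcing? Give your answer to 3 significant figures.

Areal heat capacity C = 3.04×10^8 J m⁻² K⁻¹ (given).
ω = 2π / 3.15×10^7 s = 1.99×10^-7 s⁻¹.
Phase lag φ = arctan(Cω/λ) = arctan(60.6/15.8) = 1.32 rad.
Time lag = φ / ω = 1.32 / 1.99×10^-7 = 6.60×10^6 s = 76.4 days.

76.4 days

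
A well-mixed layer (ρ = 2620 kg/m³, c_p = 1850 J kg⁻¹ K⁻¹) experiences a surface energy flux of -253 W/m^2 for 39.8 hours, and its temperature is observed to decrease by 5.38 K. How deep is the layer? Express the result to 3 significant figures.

1.39 m

Heat input Q = F Δt = -253 × 1.43×10^5 s = -3.62×10^7 J/m².
Required areal heat capacity C = Q / ΔT = 6.74×10^6 J/(m²·K).
Depth D = C / (ρ c_p) = 6.74×10^6 / (2620 × 1850) = 1.39 m.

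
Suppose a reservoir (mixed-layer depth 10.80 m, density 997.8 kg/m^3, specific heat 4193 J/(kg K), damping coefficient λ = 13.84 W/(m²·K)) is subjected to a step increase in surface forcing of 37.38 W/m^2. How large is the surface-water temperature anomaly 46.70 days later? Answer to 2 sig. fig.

1.9 K

Areal heat capacity C = ρ c_p D = 997.8 × 4193 × 10.80 = 4.52×10^7 J m⁻² K⁻¹.
τ = C / λ = 4.52×10^7 / 13.84 = 3.26×10^6 s.
Equilibrium anomaly ΔT_eq = F / λ = 37.38 / 13.84 = 2.70 K.
t = 46.70 days = 4.03×10^6 s, so t/τ = 1.24.
ΔT(t) = ΔT_eq (1 − e^(−t/τ)) = 2.70 × (1 − e^−1.24) = 1.92 K.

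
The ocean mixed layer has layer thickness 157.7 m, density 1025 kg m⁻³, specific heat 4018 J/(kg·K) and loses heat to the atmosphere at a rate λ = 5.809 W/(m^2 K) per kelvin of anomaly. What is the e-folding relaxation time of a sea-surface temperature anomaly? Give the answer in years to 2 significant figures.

Areal heat capacity C = ρ c_p D = 1025 × 4018 × 157.7 = 6.49×10^8 J/(m^2 K).
Relaxation time τ = C / λ = 6.49×10^8 / 5.809 = 1.12×10^8 s.
In years: 1.12×10^8 s / (3.156×10^7 s/year) = 3.54 years.

3.5 years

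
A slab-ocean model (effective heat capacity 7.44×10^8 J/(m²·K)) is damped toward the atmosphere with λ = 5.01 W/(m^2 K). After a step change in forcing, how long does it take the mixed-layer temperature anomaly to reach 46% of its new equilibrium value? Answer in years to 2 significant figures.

2.9 years

Areal heat capacity C = 7.44×10^8 J/(m²·K) (given).
τ = C / λ = 7.44×10^8 / 5.01 = 1.49×10^8 s.
Fraction reached: 1 − e^(−t/τ) = 0.46 ⇒ t = −τ ln(1 − 0.46) = τ × 0.616.
t = 9.15×10^7 s = 2.90 years.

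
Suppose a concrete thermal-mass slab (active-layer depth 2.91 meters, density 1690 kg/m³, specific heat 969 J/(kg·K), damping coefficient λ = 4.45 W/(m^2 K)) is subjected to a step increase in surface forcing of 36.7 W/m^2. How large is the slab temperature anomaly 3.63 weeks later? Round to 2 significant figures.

7.2 K

Areal heat capacity C = ρ c_p D = 1690 × 969 × 2.91 = 4.77×10^6 J m⁻² K⁻¹.
τ = C / λ = 4.77×10^6 / 4.45 = 1.07×10^6 s.
Equilibrium anomaly ΔT_eq = F / λ = 36.7 / 4.45 = 8.25 K.
t = 3.63 weeks = 2.20×10^6 s, so t/τ = 2.05.
ΔT(t) = ΔT_eq (1 − e^(−t/τ)) = 8.25 × (1 − e^−2.05) = 7.19 K.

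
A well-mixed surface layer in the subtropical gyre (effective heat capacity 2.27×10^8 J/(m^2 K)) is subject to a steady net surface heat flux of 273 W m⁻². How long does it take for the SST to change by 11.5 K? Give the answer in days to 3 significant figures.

111 days

Areal heat capacity C = 2.27×10^8 J/(m^2 K) (given).
Time required: Δt = C ΔT / F = 2.27×10^8 × 11.5 / 273 = 9.56×10^6 s.
In days: 9.56×10^6 s / (86400 s/day) = 111 days.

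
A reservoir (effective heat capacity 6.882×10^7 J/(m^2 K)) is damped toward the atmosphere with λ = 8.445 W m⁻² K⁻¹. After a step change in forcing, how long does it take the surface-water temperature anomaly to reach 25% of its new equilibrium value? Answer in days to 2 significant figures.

Areal heat capacity C = 6.882×10^7 J/(m^2 K) (given).
τ = C / λ = 6.88×10^7 / 8.445 = 8.15×10^6 s.
Fraction reached: 1 − e^(−t/τ) = 0.25 ⇒ t = −τ ln(1 − 0.25) = τ × 0.288.
t = 2.34×10^6 s = 27.1 days.

27 days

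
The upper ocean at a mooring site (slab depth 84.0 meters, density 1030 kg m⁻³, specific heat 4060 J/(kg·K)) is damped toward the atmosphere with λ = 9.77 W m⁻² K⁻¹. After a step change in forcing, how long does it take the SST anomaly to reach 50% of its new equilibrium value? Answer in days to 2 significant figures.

290 days

Areal heat capacity C = ρ c_p D = 1030 × 4060 × 84.0 = 3.51×10^8 J/(m^2 K).
τ = C / λ = 3.51×10^8 / 9.77 = 3.60×10^7 s.
Fraction reached: 1 − e^(−t/τ) = 0.50 ⇒ t = −τ ln(1 − 0.50) = τ × 0.693.
t = 2.49×10^7 s = 288 days.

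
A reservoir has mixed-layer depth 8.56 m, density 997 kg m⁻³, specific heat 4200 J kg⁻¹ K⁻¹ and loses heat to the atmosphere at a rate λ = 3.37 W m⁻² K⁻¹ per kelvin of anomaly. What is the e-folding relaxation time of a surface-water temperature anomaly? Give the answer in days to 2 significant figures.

Areal heat capacity C = ρ c_p D = 997 × 4200 × 8.56 = 3.58×10^7 J/(m^2 K).
Relaxation time τ = C / λ = 3.58×10^7 / 3.37 = 1.06×10^7 s.
In days: 1.06×10^7 s / (86400 s/day) = 123 days.

120 days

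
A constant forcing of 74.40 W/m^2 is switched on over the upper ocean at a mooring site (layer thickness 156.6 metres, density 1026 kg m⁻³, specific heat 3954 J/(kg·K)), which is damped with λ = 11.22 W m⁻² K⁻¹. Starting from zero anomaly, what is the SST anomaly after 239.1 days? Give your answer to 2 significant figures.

Areal heat capacity C = ρ c_p D = 1026 × 3954 × 156.6 = 6.35×10^8 J m⁻² K⁻¹.
τ = C / λ = 6.35×10^8 / 11.22 = 5.66×10^7 s.
Equilibrium anomaly ΔT_eq = F / λ = 74.40 / 11.22 = 6.63 K.
t = 239.1 days = 2.07×10^7 s, so t/τ = 0.365.
ΔT(t) = ΔT_eq (1 − e^(−t/τ)) = 6.63 × (1 − e^−0.365) = 2.03 K.

2.0 K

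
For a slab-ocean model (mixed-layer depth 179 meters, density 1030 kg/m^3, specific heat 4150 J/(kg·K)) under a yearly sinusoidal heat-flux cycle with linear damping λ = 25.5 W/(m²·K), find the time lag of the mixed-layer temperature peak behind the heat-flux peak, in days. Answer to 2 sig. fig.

82 days

Areal heat capacity C = ρ c_p D = 1030 × 4150 × 179 = 7.65×10^8 J/(m^2 K).
ω = 2π / 3.15×10^7 s = 1.99×10^-7 s⁻¹.
Phase lag φ = arctan(Cω/λ) = arctan(152/25.5) = 1.41 rad.
Time lag = φ / ω = 1.41 / 1.99×10^-7 = 7.05×10^6 s = 81.6 days.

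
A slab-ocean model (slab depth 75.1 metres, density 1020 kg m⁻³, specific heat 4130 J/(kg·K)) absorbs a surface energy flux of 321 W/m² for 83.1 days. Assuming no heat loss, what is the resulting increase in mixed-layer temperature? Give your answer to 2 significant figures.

7.3 K

Areal heat capacity C = ρ c_p D = 1020 × 4130 × 75.1 = 3.16×10^8 J/(m^2 K).
Net heat input Q = F Δt = 321 × (83.1 days × 86400 s/day) = 2.30×10^9 J/m².
ΔT = Q / C = 2.30×10^9 / 3.16×10^8 = 7.29 K.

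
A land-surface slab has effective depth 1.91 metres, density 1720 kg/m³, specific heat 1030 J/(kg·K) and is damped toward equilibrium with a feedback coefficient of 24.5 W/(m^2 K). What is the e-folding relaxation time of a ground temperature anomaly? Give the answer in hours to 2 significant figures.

Areal heat capacity C = ρ c_p D = 1720 × 1030 × 1.91 = 3.38×10^6 J/(m²·K).
Relaxation time τ = C / λ = 3.38×10^6 / 24.5 = 1.38×10^5 s.
In hours: 1.38×10^5 s / (3600 s/hour) = 38.4 hours.

38 hours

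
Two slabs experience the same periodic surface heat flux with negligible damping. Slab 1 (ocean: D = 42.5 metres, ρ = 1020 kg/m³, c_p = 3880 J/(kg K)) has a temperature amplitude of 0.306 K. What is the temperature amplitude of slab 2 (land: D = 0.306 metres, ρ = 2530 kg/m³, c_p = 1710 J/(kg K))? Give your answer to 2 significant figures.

39 K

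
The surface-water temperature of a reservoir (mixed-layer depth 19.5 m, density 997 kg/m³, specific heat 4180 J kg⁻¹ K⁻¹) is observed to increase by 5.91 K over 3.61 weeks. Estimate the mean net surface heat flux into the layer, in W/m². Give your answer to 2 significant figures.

220

Areal heat capacity C = ρ c_p D = 997 × 4180 × 19.5 = 8.13×10^7 J/(m^2 K).
Required heat per unit area: Q = C ΔT = 8.13×10^7 × 5.91 = 4.80×10^8 J/m².
Flux F = Q / Δt = 4.80×10^8 / 2.18×10^6 s = 220 W/m².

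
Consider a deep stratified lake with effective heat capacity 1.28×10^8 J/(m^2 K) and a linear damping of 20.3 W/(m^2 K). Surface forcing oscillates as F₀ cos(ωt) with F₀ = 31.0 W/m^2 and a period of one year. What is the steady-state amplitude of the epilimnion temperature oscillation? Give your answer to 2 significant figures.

0.95 K

Areal heat capacity C = 1.28×10^8 J/(m^2 K) (given).
Angular frequency ω = 2π / T = 2π / 3.15×10^7 s = 1.99×10^-7 s⁻¹.
√((Cω)² + λ²) = √((25.5)² + 20.3²) = 32.6 W/(m²·K).
Amplitude A = F₀ / √((Cω)²+λ²) = 31.0 / 32.6 = 0.951 K.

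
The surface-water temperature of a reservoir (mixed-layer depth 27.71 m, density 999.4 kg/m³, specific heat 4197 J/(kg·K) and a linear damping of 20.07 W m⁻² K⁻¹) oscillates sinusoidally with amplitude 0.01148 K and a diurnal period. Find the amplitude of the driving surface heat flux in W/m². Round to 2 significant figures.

97

Areal heat capacity C = ρ c_p D = 999.4 × 4197 × 27.71 = 1.16×10^8 J m⁻² K⁻¹.
ω = 2π / 86400 s = 7.27×10^-5 s⁻¹.
√((Cω)² + λ²) = √((8450)² + 20.07²) = 8450 W/(m²·K).
F₀ = A × √((Cω)²+λ²) = 0.01148 × 8450 = 97.0 W/m².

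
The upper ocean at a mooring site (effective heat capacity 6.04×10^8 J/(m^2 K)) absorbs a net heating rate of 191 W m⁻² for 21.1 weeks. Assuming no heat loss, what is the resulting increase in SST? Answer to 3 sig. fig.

4.04 K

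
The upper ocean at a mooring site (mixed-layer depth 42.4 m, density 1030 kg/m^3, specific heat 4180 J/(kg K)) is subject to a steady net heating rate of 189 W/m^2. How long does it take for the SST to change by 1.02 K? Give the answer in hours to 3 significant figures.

274 hours

Areal heat capacity C = ρ c_p D = 1030 × 4180 × 42.4 = 1.83×10^8 J/(m^2 K).
Time required: Δt = C ΔT / F = 1.83×10^8 × 1.02 / 189 = 9.85×10^5 s.
In hours: 9.85×10^5 s / (3600 s/hour) = 274 hours.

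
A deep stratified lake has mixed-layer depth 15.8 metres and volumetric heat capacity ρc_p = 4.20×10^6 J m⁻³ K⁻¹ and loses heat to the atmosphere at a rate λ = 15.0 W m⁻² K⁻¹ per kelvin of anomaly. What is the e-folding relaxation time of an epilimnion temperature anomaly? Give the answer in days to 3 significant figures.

Areal heat capacity C = ρc_p × D = 4.20×10^6 × 15.8 = 6.64×10^7 J/(m^2 K).
Relaxation time τ = C / λ = 6.64×10^7 / 15.0 = 4.42×10^6 s.
In days: 4.42×10^6 s / (86400 s/day) = 51.2 days.

51.2 days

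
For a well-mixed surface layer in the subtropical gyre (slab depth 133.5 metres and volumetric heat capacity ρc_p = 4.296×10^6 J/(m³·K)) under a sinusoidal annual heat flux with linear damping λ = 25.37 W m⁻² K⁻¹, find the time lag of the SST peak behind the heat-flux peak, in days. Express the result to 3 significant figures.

Areal heat capacity C = ρc_p × D = 4.296×10^6 × 133.5 = 5.74×10^8 J/(m^2 K).
ω = 2π / 3.15×10^7 s = 1.99×10^-7 s⁻¹.
Phase lag φ = arctan(Cω/λ) = arctan(114/25.37) = 1.35 rad.
Time lag = φ / ω = 1.35 / 1.99×10^-7 = 6.79×10^6 s = 78.6 days.

78.6 days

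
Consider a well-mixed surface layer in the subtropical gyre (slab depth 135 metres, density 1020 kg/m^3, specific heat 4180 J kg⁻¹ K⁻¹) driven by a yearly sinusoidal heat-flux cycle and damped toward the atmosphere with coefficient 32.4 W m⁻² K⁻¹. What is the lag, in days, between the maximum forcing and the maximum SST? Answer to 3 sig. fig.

75.3 days

Areal heat capacity C = ρ c_p D = 1020 × 4180 × 135 = 5.76×10^8 J m⁻² K⁻¹.
ω = 2π / 3.15×10^7 s = 1.99×10^-7 s⁻¹.
Phase lag φ = arctan(Cω/λ) = arctan(115/32.4) = 1.30 rad.
Time lag = φ / ω = 1.30 / 1.99×10^-7 = 6.50×10^6 s = 75.3 days.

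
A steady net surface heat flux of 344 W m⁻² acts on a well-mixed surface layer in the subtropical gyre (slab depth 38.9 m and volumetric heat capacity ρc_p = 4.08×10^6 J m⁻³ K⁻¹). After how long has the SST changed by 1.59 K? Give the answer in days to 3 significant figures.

Areal heat capacity C = ρc_p × D = 4.08×10^6 × 38.9 = 1.59×10^8 J/(m^2 K).
Time required: Δt = C ΔT / F = 1.59×10^8 × 1.59 / 344 = 7.34×10^5 s.
In days: 7.34×10^5 s / (86400 s/day) = 8.49 days.

8.49 days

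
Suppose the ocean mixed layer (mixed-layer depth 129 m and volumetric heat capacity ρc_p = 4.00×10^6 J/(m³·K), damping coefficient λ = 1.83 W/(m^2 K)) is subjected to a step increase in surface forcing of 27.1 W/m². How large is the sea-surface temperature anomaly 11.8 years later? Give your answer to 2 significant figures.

11 K

Areal heat capacity C = ρc_p × D = 4.00×10^6 × 129 = 5.16×10^8 J/(m²·K).
τ = C / λ = 5.16×10^8 / 1.83 = 2.82×10^8 s.
Equilibrium anomaly ΔT_eq = F / λ = 27.1 / 1.83 = 14.8 K.
t = 11.8 years = 3.72×10^8 s, so t/τ = 1.32.
ΔT(t) = ΔT_eq (1 − e^(−t/τ)) = 14.8 × (1 − e^−1.32) = 10.9 K.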